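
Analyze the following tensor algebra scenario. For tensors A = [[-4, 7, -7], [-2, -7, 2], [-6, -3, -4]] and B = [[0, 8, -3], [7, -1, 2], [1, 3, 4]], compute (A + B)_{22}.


Tensor addition is component-wise: (A + B)_{ij} = A_{ij} + B_{ij}.
A_{22} = -7
B_{22} = -1
(A + B)_{22} = -7 + -1 = -8

-8


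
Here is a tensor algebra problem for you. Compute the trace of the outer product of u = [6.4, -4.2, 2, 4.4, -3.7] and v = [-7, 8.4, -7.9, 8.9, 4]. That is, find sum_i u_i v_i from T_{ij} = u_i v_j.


The outer product gives T_{ij} = u_i v_j.
The trace (contraction) is Tr(T) = sum_i T_{ii} = sum_i u_i v_i.
Diagonal entries:
T_{11} = u_1 * v_1 = 6.4 * -7 = -44.8
T_{22} = u_2 * v_2 = -4.2 * 8.4 = -35.28
T_{33} = u_3 * v_3 = 2 * -7.9 = -15.8
T_{44} = u_4 * v_4 = 4.4 * 8.9 = 39.16
T_{55} = u_5 * v_5 = -3.7 * 4 = -14.8
Tr(T) = -44.8 + -35.28 + -15.8 + 39.16 + -14.8 = -71.52

-71.52


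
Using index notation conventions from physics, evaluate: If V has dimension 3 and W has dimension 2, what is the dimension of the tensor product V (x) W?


The dimension of a tensor product is the product of dimensions.
dim(V) = 3, dim(W) = 2
dim(V (x) W) = 3 * 2 = 6

6


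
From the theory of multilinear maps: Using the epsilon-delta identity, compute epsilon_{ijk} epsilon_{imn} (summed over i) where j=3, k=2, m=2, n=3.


Using the identity: epsilon_{ijk} epsilon_{imn} = delta_{jm} delta_{kn} - delta_{jn} delta_{km}.
delta_{32} = 0
delta_{23} = 0
delta_{33} = 1
delta_{22} = 1
Result = 0 * 0 - 1 * 1 = 0 - 1 = -1

-1


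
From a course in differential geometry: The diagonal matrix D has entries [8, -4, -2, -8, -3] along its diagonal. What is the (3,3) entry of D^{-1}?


For a diagonal matrix, the inverse has entries (D^{-1})_{ii} = 1/d_{ii}.
The diagonal entries are: d_{11} = 8, d_{22} = -4, d_{33} = -2, d_{44} = -8, d_{55} = -3
We need (D^{-1})_{33} = 1/d_{33} = 1/-2 = -1/2

-1/2


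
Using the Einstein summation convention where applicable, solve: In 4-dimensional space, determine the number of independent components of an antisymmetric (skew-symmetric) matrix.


An antisymmetric rank-2 tensor satisfies A_{ij} = -A_{ji}, so diagonal entries are zero.
The independent components are the upper-triangular entries: C(n, 2) = n(n-1)/2.
n = 4
C(4, 2) = 4 * 3 / 2 = 12 / 2 = 6

6


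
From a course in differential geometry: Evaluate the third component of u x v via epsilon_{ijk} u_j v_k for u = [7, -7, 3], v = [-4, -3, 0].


(u x v)_3 = sum_{j,k} epsilon_{3jk} u_j v_k. Only permutations of (1,2,3) contribute; the two non-zero terms are:
eps_{312} u_1 v_2 = 1 * 7 * -3 = -21
eps_{321} u_2 v_1 = -1 * -7 * -4 = -28
(u x v)_3 = -49

-49


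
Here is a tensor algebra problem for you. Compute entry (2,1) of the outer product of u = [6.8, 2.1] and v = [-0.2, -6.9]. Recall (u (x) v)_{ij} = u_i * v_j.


The outer product entry T_{ij} = u_i * v_j.
We need i=2, j=1.
u_2 = 2.1, v_1 = -0.2
T_{2,1} = 2.1 * -0.2 = -0.42

-0.42


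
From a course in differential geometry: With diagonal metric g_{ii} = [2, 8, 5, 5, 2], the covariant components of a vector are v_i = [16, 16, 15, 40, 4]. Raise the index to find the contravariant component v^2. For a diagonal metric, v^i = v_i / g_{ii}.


To raise an index with a diagonal metric: v^i = v_i / g_{ii}.
For index 2: v_2 = 16, g_{22} = 8
v^2 = 16 / 8 = 2

2


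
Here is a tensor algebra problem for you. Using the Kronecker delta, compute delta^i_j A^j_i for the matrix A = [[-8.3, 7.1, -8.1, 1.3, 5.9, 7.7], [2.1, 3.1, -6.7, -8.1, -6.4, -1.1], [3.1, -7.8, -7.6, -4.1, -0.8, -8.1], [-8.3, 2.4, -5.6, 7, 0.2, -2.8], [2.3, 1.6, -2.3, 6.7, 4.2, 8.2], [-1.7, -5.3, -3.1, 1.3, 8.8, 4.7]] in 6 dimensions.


The contraction (trace) of a rank-2 tensor is the sum of its diagonal elements.
Diagonal entries: A[1,1] = -8.3, A[2,2] = 3.1, A[3,3] = -7.6, A[4,4] = 7, A[5,5] = 4.2, A[6,6] = 4.7
Tr(A) = -8.3 + 3.1 + -7.6 + 7 + 4.2 + 4.7 = 3.1

3.1


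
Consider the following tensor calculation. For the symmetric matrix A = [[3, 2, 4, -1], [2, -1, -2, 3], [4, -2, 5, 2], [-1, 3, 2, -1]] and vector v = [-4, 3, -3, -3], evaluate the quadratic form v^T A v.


First compute Av:
(Av)_1 = 3*-4 + 2*3 + 4*-3 + -1*-3 = -15
(Av)_2 = 2*-4 + -1*3 + -2*-3 + 3*-3 = -14
(Av)_3 = 4*-4 + -2*3 + 5*-3 + 2*-3 = -43
(Av)_4 = -1*-4 + 3*3 + 2*-3 + -1*-3 = 10
Av = [-15, -14, -43, 10]
Then v^T (Av) = -4*-15 + 3*-14 + -3*-43 + -3*10
= 60 + -42 + 129 + -30 = 117

117


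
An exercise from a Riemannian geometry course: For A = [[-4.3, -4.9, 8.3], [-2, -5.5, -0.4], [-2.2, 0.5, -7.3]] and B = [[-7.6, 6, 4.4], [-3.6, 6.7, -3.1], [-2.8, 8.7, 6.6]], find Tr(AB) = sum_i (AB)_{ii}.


Tr(AB) = sum_i (AB)_{ii} where (AB)_{ii} = sum_k A_{ik} B_{ki}.
(AB)_{11} = -4.3*-7.6 + -4.9*-3.6 + 8.3*-2.8 = 27.08
(AB)_{22} = -2*6 + -5.5*6.7 + -0.4*8.7 = -52.33
(AB)_{33} = -2.2*4.4 + 0.5*-3.1 + -7.3*6.6 = -59.41
Tr(AB) = 27.08 + -52.33 + -59.41 = -84.66

-84.66


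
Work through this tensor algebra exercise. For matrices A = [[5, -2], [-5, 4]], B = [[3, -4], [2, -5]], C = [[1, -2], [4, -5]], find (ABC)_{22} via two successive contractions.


(ABC)_{22} = sum_m (AB)_{2m} C_{m2}. First compute row 2 of AB.
(AB)_{21} = -5*3 + 4*2 = -7
(AB)_{22} = -5*-4 + 4*-5 = 0
Now contract with column 2 of C:
(AB)_{21} * C_{12} = -7 * -2 = 14
(AB)_{22} * C_{22} = 0 * -5 = 0
(ABC)_{22} = 14 + 0 = 14

14


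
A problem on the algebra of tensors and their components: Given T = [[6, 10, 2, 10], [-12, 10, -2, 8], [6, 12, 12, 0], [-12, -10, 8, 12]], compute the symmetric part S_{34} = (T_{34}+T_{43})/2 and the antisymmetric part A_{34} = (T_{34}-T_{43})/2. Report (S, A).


T_{34} = 0
T_{43} = 8
S_{34} = (0 + 8)/2 = 8/2 = 4
A_{34} = (0 - 8)/2 = -8/2 = -4
Check: S + A = 4 + -4 = 0 = T_{34}.

(4, -4)


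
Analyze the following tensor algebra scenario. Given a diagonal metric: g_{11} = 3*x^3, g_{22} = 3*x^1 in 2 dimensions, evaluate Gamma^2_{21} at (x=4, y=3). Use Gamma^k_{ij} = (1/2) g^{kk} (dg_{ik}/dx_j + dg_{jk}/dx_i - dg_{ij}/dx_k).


For a diagonal metric, Gamma^k_{ij} = (1/2) g^{kk} (dg_{ik}/dx_j + dg_{jk}/dx_i - dg_{ij}/dx_k).
The metric is diagonal, so g_{ab} = 0 for a != b.
At the given point: g_{11} = 192, g_{22} = 12
g^{22} = 1/12
dg_{22}/dx_1 = dg_{22}/dx_1 = 3
dg_{12}/dx_2 = 0 (off-diagonal)
dg_{21}/dx_2 = 0 (off-diagonal)
Numerator = 3 + 0 - 0 = 3
Gamma^2_{21} = 3 / (2 * 12) = 1/8

1/8


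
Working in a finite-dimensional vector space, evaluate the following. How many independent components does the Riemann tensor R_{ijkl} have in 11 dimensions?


The Riemann tensor in d dimensions has d^2(d^2 - 1)/12 independent components.
d = 11, so d^2 = 121
d^2 - 1 = 120
d^2(d^2 - 1) = 121 * 120 = 14520
Divide by 12: 14520 / 12 = 1210

1210


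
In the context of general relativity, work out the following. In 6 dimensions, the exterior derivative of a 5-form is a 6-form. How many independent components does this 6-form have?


The exterior derivative of a p-form is a (p+1)-form.
Its number of independent components is C(n, p+1).
n = 6, p+1 = 6
C(6, 6) = 1

1


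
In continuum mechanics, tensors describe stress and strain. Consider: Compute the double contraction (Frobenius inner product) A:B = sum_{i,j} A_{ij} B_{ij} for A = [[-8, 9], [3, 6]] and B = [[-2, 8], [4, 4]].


A:B = sum over all i,j of A_{ij} * B_{ij}.
Row 1: -8*-2=16, 9*8=72 => row sum = 88
Row 2: 3*4=12, 6*4=24 => row sum = 36
Total = 88 + 36 = 124

124


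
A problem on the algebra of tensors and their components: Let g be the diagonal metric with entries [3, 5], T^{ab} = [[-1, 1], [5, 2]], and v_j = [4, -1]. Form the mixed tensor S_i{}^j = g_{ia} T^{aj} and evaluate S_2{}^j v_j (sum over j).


Step 1: lower the first index. For a diagonal metric, g_{ia} T^{aj} = g_{ii} T^{ij} (no sum on i).
g_{22} = 5
S_2{}^1 = 5 * T^{21} = 5 * 5 = 25
S_2{}^2 = 5 * T^{22} = 5 * 2 = 10
Step 2: contract S_2{}^j with v_j.
S_2{}^1 * v_1 = 25 * 4 = 100
S_2{}^2 * v_2 = 10 * -1 = -10
Result = 100 + -10 = 90

90


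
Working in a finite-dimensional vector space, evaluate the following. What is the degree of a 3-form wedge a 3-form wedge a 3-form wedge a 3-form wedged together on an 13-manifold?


The degree of a wedge product is the sum of the degrees of the individual forms.
Degrees: 3, 3, 3, 3
Total degree = 3 + 3 + 3 + 3 = 12

12


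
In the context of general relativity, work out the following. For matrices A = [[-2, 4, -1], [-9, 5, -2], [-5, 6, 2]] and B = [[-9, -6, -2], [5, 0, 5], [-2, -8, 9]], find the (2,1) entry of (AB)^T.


(AB)^T_{ij} = (AB)_{ji} = sum_k A_{jk} B_{ki}.
For i=2, j=1 we need (AB)_{12}:
A_{11} * B_{12} = -2 * -6 = 12
A_{12} * B_{22} = 4 * 0 = 0
A_{13} * B_{32} = -1 * -8 = 8
Sum = 12 + 0 + 8 = 20

20


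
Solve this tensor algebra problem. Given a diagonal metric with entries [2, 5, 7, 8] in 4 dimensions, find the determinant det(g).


For a diagonal metric, the determinant is the product of diagonal entries.
Diagonal entries: 2, 5, 7, 8
det(g) = 2 * 5 * 7 * 8 = 560

560


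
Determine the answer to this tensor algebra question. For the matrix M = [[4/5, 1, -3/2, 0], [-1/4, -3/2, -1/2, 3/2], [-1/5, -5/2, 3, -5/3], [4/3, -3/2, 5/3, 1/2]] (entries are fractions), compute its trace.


The trace is the sum of diagonal entries.
Diagonal: M[1,1] = 4/5, M[2,2] = -3/2, M[3,3] = 3, M[4,4] = 1/2
Tr(M) = 4/5 + -3/2 + 3 + 1/2
Computing step by step:
After adding M[1,1]: 4/5
After adding M[2,2]: -7/10
After adding M[3,3]: 23/10
After adding M[4,4]: 14/5
Tr(M) = 14/5

14/5


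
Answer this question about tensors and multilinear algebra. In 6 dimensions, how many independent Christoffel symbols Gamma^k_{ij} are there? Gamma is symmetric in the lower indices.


Christoffel symbols Gamma^k_{ij} are symmetric in i,j, so there are d * d(d+1)/2 independent symbols.
d = 6
d(d+1)/2 = 6 * 7 / 2 = 21
Total = 6 * 21 = 126

126


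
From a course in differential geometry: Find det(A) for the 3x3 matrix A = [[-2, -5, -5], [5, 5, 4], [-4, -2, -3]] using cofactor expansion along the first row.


Expanding along the first row, det(A) = a11*M_11 - a12*M_12 + a13*M_13, where M_1j is the (1,j) minor.
Minor M_11 = 5*-3 - 4*-2 = -7
Minor M_12 = 5*-3 - 4*-4 = 1
Minor M_13 = 5*-2 - 5*-4 = 10
det = -2*(-7) - -5*(1) + -5*(10)
    = 14 - -5 + -50
    = -31

-31


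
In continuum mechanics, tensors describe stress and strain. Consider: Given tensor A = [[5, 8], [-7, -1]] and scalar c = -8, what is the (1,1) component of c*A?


Scalar multiplication: (cA)_{ij} = c * A_{ij}.
c = -8
A_{11} = 5
(cA)_{11} = -8 * 5 = -40

-40


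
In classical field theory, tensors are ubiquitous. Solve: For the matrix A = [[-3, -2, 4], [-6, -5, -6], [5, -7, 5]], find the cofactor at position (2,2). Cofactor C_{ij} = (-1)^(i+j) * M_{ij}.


To find cofactor C_{22}, delete row 2 and column 2.
The resulting 2x2 submatrix is: [[-3, 4], [5, 5]]
Minor M_{22} = -3*5 - 4*5
  = -15 - 20 = -35
Sign = (-1)^(2+2) = (-1)^4 = 1
Cofactor C_{22} = 1 * -35 = -35

-35


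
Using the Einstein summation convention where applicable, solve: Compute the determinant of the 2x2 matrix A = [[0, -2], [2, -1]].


For a 2x2 matrix [[a, b], [c, d]], det = a*d - b*c.
a = 0, b = -2, c = 2, d = -1
a*d = 0 * -1 = 0
b*c = -2 * 2 = -4
det = 0 - -4 = 4

4


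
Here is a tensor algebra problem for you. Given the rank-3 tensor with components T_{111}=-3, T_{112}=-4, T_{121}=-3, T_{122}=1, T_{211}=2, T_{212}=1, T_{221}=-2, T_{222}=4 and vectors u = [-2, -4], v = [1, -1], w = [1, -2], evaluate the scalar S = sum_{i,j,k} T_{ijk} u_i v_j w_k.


S = sum over i,j,k of T_{ijk} u_i v_j w_k. Expanding all 8 terms:
T_{111}*u_1*v_1*w_1 = -3*-2*1*1 = 6  (running total: 6)
T_{112}*u_1*v_1*w_2 = -4*-2*1*-2 = -16  (running total: -10)
T_{121}*u_1*v_2*w_1 = -3*-2*-1*1 = -6  (running total: -16)
T_{122}*u_1*v_2*w_2 = 1*-2*-1*-2 = -4  (running total: -20)
T_{211}*u_2*v_1*w_1 = 2*-4*1*1 = -8  (running total: -28)
T_{212}*u_2*v_1*w_2 = 1*-4*1*-2 = 8  (running total: -20)
T_{221}*u_2*v_2*w_1 = -2*-4*-1*1 = -8  (running total: -28)
T_{222}*u_2*v_2*w_2 = 4*-4*-1*-2 = -32  (running total: -60)
S = -60

-60


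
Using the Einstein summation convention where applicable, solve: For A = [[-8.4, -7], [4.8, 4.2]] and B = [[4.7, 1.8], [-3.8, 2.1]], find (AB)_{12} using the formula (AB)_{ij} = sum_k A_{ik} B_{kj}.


(AB)_{ij} = sum_k A_{ik} B_{kj}.
For i=1, j=2:
A_{11} * B_{12} = -8.4 * 1.8 = -15.12
A_{12} * B_{22} = -7 * 2.1 = -14.7
Sum = -15.12 + -14.7 = -29.82

-29.82


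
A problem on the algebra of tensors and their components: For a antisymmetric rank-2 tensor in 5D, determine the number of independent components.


A antisymmetric rank-2 tensor in d dimensions has d(d-1)/2 independent components.
d = 5
d(d-1)/2 = 5 * 4 / 2 = 20 / 2 = 10

10


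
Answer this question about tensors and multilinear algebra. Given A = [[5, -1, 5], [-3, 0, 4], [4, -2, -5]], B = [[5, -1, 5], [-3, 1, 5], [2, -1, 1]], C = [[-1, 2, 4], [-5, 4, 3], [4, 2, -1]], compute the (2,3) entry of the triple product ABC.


(ABC)_{23} = sum_m (AB)_{2m} C_{m3}. First compute row 2 of AB.
(AB)_{21} = -3*5 + 0*-3 + 4*2 = -7
(AB)_{22} = -3*-1 + 0*1 + 4*-1 = -1
(AB)_{23} = -3*5 + 0*5 + 4*1 = -11
Now contract with column 3 of C:
(AB)_{21} * C_{13} = -7 * 4 = -28
(AB)_{22} * C_{23} = -1 * 3 = -3
(AB)_{23} * C_{33} = -11 * -1 = 11
(ABC)_{23} = -28 + -3 + 11 = -20

-20


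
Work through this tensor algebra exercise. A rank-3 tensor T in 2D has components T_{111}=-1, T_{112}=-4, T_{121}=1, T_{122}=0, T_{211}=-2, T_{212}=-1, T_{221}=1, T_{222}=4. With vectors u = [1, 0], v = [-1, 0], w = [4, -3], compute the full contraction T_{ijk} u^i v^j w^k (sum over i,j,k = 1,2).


S = sum over i,j,k of T_{ijk} u_i v_j w_k. Expanding all 8 terms:
T_{111}*u_1*v_1*w_1 = -1*1*-1*4 = 4  (running total: 4)
T_{112}*u_1*v_1*w_2 = -4*1*-1*-3 = -12  (running total: -8)
T_{121}*u_1*v_2*w_1 = 1*1*0*4 = 0  (running total: -8)
T_{122}*u_1*v_2*w_2 = 0*1*0*-3 = 0  (running total: -8)
T_{211}*u_2*v_1*w_1 = -2*0*-1*4 = 0  (running total: -8)
T_{212}*u_2*v_1*w_2 = -1*0*-1*-3 = 0  (running total: -8)
T_{221}*u_2*v_2*w_1 = 1*0*0*4 = 0  (running total: -8)
T_{222}*u_2*v_2*w_2 = 4*0*0*-3 = 0  (running total: -8)
S = -8

-8


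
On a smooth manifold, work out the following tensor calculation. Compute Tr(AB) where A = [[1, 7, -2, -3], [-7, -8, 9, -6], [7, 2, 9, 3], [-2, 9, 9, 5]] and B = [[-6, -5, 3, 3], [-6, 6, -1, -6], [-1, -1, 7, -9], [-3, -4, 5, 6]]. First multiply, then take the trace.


Tr(AB) = sum_i (AB)_{ii} where (AB)_{ii} = sum_k A_{ik} B_{ki}.
(AB)_{11} = 1*-6 + 7*-6 + -2*-1 + -3*-3 = -37
(AB)_{22} = -7*-5 + -8*6 + 9*-1 + -6*-4 = 2
(AB)_{33} = 7*3 + 2*-1 + 9*7 + 3*5 = 97
(AB)_{44} = -2*3 + 9*-6 + 9*-9 + 5*6 = -111
Tr(AB) = -37 + 2 + 97 + -111 = -49

-49


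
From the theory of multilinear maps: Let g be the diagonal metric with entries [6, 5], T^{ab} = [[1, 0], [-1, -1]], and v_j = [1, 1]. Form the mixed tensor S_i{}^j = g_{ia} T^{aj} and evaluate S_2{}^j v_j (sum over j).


Step 1: lower the first index. For a diagonal metric, g_{ia} T^{aj} = g_{ii} T^{ij} (no sum on i).
g_{22} = 5
S_2{}^1 = 5 * T^{21} = 5 * -1 = -5
S_2{}^2 = 5 * T^{22} = 5 * -1 = -5
Step 2: contract S_2{}^j with v_j.
S_2{}^1 * v_1 = -5 * 1 = -5
S_2{}^2 * v_2 = -5 * 1 = -5
Result = -5 + -5 = -10

-10


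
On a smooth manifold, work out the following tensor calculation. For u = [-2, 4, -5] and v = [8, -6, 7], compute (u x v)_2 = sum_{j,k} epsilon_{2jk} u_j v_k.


(u x v)_2 = sum_{j,k} epsilon_{2jk} u_j v_k. Only permutations of (1,2,3) contribute; the two non-zero terms are:
eps_{213} u_1 v_3 = -1 * -2 * 7 = 14
eps_{231} u_3 v_1 = 1 * -5 * 8 = -40
(u x v)_2 = -26

-26


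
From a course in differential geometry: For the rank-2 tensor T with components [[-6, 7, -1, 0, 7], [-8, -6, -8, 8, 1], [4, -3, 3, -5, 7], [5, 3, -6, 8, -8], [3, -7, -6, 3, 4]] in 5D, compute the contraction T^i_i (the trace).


The contraction (trace) of a rank-2 tensor is the sum of its diagonal elements.
Diagonal entries: A[1,1] = -6, A[2,2] = -6, A[3,3] = 3, A[4,4] = 8, A[5,5] = 4
Tr(A) = -6 + -6 + 3 + 8 + 4 = 3

3


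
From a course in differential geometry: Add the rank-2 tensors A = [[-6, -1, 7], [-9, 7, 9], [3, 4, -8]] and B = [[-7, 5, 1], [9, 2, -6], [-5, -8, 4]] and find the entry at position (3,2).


Tensor addition is component-wise: (A + B)_{ij} = A_{ij} + B_{ij}.
A_{32} = 4
B_{32} = -8
(A + B)_{32} = 4 + -8 = -4

-4


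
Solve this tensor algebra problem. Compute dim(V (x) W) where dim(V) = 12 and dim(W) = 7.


The dimension of a tensor product is the product of dimensions.
dim(V) = 12, dim(W) = 7
dim(V (x) W) = 12 * 7 = 84

84


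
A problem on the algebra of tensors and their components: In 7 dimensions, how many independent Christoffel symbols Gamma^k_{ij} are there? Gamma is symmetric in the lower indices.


Christoffel symbols Gamma^k_{ij} are symmetric in i,j, so there are d * d(d+1)/2 independent symbols.
d = 7
d(d+1)/2 = 7 * 8 / 2 = 28
Total = 7 * 28 = 196

196


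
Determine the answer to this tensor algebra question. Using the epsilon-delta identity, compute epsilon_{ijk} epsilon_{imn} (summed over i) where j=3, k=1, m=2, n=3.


Using the identity: epsilon_{ijk} epsilon_{imn} = delta_{jm} delta_{kn} - delta_{jn} delta_{km}.
delta_{32} = 0
delta_{13} = 0
delta_{33} = 1
delta_{12} = 0
Result = 0 * 0 - 1 * 0 = 0 - 0 = 0

0


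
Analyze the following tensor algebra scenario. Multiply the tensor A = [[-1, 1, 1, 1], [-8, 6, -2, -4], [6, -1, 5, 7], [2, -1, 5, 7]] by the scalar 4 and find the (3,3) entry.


Scalar multiplication: (cA)_{ij} = c * A_{ij}.
c = 4
A_{33} = 5
(cA)_{33} = 4 * 5 = 20

20


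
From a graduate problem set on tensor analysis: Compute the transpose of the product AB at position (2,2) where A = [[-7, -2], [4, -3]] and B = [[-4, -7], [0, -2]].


(AB)^T_{ij} = (AB)_{ji} = sum_k A_{jk} B_{ki}.
For i=2, j=2 we need (AB)_{22}:
A_{21} * B_{12} = 4 * -7 = -28
A_{22} * B_{22} = -3 * -2 = 6
Sum = -28 + 6 = -22

-22


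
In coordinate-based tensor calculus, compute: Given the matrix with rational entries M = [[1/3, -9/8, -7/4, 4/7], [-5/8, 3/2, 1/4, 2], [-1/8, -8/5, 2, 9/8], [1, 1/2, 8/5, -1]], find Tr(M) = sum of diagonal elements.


The trace is the sum of diagonal entries.
Diagonal: M[1,1] = 1/3, M[2,2] = 3/2, M[3,3] = 2, M[4,4] = -1
Tr(M) = 1/3 + 3/2 + 2 + -1
Computing step by step:
After adding M[1,1]: 1/3
After adding M[2,2]: 11/6
After adding M[3,3]: 23/6
After adding M[4,4]: 17/6
Tr(M) = 17/6

17/6


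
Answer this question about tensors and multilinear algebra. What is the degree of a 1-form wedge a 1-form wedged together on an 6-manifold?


The degree of a wedge product is the sum of the degrees of the individual forms.
Degrees: 1, 1
Total degree = 1 + 1 = 2

2


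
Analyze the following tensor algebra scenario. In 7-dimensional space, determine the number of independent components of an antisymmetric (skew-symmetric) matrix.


An antisymmetric rank-2 tensor satisfies A_{ij} = -A_{ji}, so diagonal entries are zero.
The independent components are the upper-triangular entries: C(n, 2) = n(n-1)/2.
n = 7
C(7, 2) = 7 * 6 / 2 = 42 / 2 = 21

21


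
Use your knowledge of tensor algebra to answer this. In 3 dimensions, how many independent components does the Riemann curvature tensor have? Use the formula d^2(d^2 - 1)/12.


The Riemann tensor in d dimensions has d^2(d^2 - 1)/12 independent components.
d = 3, so d^2 = 9
d^2 - 1 = 8
d^2(d^2 - 1) = 9 * 8 = 72
Divide by 12: 72 / 12 = 6

6


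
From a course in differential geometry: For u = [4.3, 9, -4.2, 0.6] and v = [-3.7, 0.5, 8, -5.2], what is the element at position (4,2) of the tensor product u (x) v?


The outer product entry T_{ij} = u_i * v_j.
We need i=4, j=2.
u_4 = 0.6, v_2 = 0.5
T_{4,2} = 0.6 * 0.5 = 0.3

0.3


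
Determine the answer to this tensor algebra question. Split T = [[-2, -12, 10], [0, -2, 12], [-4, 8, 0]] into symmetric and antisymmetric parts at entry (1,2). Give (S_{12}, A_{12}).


T_{12} = -12
T_{21} = 0
S_{12} = (-12 + 0)/2 = -12/2 = -6
A_{12} = (-12 - 0)/2 = -12/2 = -6
Check: S + A = -6 + -6 = -12 = T_{12}.

(-6, -6)


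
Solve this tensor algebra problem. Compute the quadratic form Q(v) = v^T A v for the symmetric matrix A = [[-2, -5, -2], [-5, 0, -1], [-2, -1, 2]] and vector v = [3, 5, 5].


First compute Av:
(Av)_1 = -2*3 + -5*5 + -2*5 = -41
(Av)_2 = -5*3 + 0*5 + -1*5 = -20
(Av)_3 = -2*3 + -1*5 + 2*5 = -1
Av = [-41, -20, -1]
Then v^T (Av) = 3*-41 + 5*-20 + 5*-1
= -123 + -100 + -5 = -228

-228


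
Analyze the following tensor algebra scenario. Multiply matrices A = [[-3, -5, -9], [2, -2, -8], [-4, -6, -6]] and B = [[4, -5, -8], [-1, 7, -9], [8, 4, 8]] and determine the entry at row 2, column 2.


(AB)_{ij} = sum_k A_{ik} B_{kj}.
For i=2, j=2:
A_{21} * B_{12} = 2 * -5 = -10
A_{22} * B_{22} = -2 * 7 = -14
A_{23} * B_{32} = -8 * 4 = -32
Sum = -10 + -14 + -32 = -56

-56


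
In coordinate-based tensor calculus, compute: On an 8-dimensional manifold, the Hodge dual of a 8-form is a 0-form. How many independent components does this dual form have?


The Hodge dual of a p-form on an n-dimensional manifold is an (n-p)-form.
n = 8, p = 8, so dual degree = 8 - 8 = 0
The number of components is C(n, n-p) = C(8, 0) = 1

1


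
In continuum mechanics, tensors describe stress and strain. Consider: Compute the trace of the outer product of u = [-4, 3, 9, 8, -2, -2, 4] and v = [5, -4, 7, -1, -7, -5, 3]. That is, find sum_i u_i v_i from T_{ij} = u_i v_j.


The outer product gives T_{ij} = u_i v_j.
The trace (contraction) is Tr(T) = sum_i T_{ii} = sum_i u_i v_i.
Diagonal entries:
T_{11} = u_1 * v_1 = -4 * 5 = -20
T_{22} = u_2 * v_2 = 3 * -4 = -12
T_{33} = u_3 * v_3 = 9 * 7 = 63
T_{44} = u_4 * v_4 = 8 * -1 = -8
T_{55} = u_5 * v_5 = -2 * -7 = 14
T_{66} = u_6 * v_6 = -2 * -5 = 10
T_{77} = u_7 * v_7 = 4 * 3 = 12
Tr(T) = -20 + -12 + 63 + -8 + 14 + 10 + 12 = 59

59


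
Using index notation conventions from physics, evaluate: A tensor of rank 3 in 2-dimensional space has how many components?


The number of components of a rank-r tensor in d dimensions is d^r.
Here d = 2 and r = 3.
2^3 = 8

8


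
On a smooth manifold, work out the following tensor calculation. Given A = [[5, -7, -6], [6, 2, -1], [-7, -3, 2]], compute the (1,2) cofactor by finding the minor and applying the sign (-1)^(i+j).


To find cofactor C_{12}, delete row 1 and column 2.
The resulting 2x2 submatrix is: [[6, -1], [-7, 2]]
Minor M_{12} = 6*2 - -1*-7
  = 12 - 7 = 5
Sign = (-1)^(1+2) = (-1)^3 = -1
Cofactor C_{12} = -1 * 5 = -5

-5


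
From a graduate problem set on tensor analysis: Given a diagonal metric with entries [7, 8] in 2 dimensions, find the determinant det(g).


For a diagonal metric, the determinant is the product of diagonal entries.
Diagonal entries: 7, 8
det(g) = 7 * 8 = 56

56


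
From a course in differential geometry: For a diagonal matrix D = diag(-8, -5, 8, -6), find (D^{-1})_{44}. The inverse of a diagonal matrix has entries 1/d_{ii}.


For a diagonal matrix, the inverse has entries (D^{-1})_{ii} = 1/d_{ii}.
The diagonal entries are: d_{11} = -8, d_{22} = -5, d_{33} = 8, d_{44} = -6
We need (D^{-1})_{44} = 1/d_{44} = 1/-6 = -1/6

-1/6


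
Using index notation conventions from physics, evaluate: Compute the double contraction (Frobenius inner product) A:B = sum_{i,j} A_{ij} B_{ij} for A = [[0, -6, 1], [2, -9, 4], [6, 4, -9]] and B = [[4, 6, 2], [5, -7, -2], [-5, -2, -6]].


A:B = sum over all i,j of A_{ij} * B_{ij}.
Row 1: 0*4=0, -6*6=-36, 1*2=2 => row sum = -34
Row 2: 2*5=10, -9*-7=63, 4*-2=-8 => row sum = 65
Row 3: 6*-5=-30, 4*-2=-8, -9*-6=54 => row sum = 16
Total = -34 + 65 + 16 = 47

47


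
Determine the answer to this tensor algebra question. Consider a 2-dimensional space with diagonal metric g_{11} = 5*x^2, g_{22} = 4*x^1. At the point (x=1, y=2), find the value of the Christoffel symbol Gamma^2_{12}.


For a diagonal metric, Gamma^k_{ij} = (1/2) g^{kk} (dg_{ik}/dx_j + dg_{jk}/dx_i - dg_{ij}/dx_k).
The metric is diagonal, so g_{ab} = 0 for a != b.
At the given point: g_{11} = 5, g_{22} = 4
g^{22} = 1/4
dg_{12}/dx_2 = 0 (off-diagonal)
dg_{22}/dx_1 = dg_{22}/dx_1 = 4
dg_{12}/dx_2 = 0 (off-diagonal)
Numerator = 0 + 4 - 0 = 4
Gamma^2_{12} = 4 / (2 * 4) = 1/2

1/2


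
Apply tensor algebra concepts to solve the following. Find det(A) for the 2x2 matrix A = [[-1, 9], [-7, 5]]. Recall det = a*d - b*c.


For a 2x2 matrix [[a, b], [c, d]], det = a*d - b*c.
a = -1, b = 9, c = -7, d = 5
a*d = -1 * 5 = -5
b*c = 9 * -7 = -63
det = -5 - -63 = 58

58


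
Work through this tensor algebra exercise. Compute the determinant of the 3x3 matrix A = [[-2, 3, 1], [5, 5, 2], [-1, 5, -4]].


Expanding along the first row, det(A) = a11*M_11 - a12*M_12 + a13*M_13, where M_1j is the (1,j) minor.
Minor M_11 = 5*-4 - 2*5 = -30
Minor M_12 = 5*-4 - 2*-1 = -18
Minor M_13 = 5*5 - 5*-1 = 30
det = -2*(-30) - 3*(-18) + 1*(30)
    = 60 - -54 + 30
    = 144

144


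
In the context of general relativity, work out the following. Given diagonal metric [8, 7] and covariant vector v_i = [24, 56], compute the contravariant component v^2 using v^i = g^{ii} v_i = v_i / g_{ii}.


To raise an index with a diagonal metric: v^i = v_i / g_{ii}.
For index 2: v_2 = 56, g_{22} = 7
v^2 = 56 / 7 = 8

8


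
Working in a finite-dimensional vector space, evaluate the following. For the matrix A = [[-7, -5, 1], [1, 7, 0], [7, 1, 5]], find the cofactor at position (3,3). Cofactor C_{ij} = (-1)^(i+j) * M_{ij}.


To find cofactor C_{33}, delete row 3 and column 3.
The resulting 2x2 submatrix is: [[-7, -5], [1, 7]]
Minor M_{33} = -7*7 - -5*1
  = -49 - -5 = -44
Sign = (-1)^(3+3) = (-1)^6 = 1
Cofactor C_{33} = 1 * -44 = -44

-44


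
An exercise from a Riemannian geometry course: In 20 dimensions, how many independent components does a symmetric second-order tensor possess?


A symmetric rank-2 tensor in d dimensions has d(d+1)/2 independent components.
d = 20
d(d+1)/2 = 20 * 21 / 2 = 420 / 2 = 210

210


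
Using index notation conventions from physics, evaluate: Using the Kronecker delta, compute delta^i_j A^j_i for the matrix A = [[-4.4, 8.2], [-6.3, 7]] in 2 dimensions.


The contraction (trace) of a rank-2 tensor is the sum of its diagonal elements.
Diagonal entries: A[1,1] = -4.4, A[2,2] = 7
Tr(A) = -4.4 + 7 = 2.6

2.6


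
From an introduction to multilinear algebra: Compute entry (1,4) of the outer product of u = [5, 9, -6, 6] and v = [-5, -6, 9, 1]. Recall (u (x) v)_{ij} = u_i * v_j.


The outer product entry T_{ij} = u_i * v_j.
We need i=1, j=4.
u_1 = 5, v_4 = 1
T_{1,4} = 5 * 1 = 5

5


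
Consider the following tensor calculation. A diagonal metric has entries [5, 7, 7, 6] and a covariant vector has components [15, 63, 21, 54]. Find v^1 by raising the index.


To raise an index with a diagonal metric: v^i = v_i / g_{ii}.
For index 1: v_1 = 15, g_{11} = 5
v^1 = 15 / 5 = 3

3


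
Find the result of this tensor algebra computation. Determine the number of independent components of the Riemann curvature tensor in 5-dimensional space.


The Riemann tensor in d dimensions has d^2(d^2 - 1)/12 independent components.
d = 5, so d^2 = 25
d^2 - 1 = 24
d^2(d^2 - 1) = 25 * 24 = 600
Divide by 12: 600 / 12 = 50

50


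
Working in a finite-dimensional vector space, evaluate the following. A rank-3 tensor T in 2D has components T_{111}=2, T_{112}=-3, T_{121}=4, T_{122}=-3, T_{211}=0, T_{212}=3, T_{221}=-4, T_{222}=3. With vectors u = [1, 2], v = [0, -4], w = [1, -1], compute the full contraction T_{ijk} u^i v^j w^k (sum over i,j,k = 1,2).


S = sum over i,j,k of T_{ijk} u_i v_j w_k. Expanding all 8 terms:
T_{111}*u_1*v_1*w_1 = 2*1*0*1 = 0  (running total: 0)
T_{112}*u_1*v_1*w_2 = -3*1*0*-1 = 0  (running total: 0)
T_{121}*u_1*v_2*w_1 = 4*1*-4*1 = -16  (running total: -16)
T_{122}*u_1*v_2*w_2 = -3*1*-4*-1 = -12  (running total: -28)
T_{211}*u_2*v_1*w_1 = 0*2*0*1 = 0  (running total: -28)
T_{212}*u_2*v_1*w_2 = 3*2*0*-1 = 0  (running total: -28)
T_{221}*u_2*v_2*w_1 = -4*2*-4*1 = 32  (running total: 4)
T_{222}*u_2*v_2*w_2 = 3*2*-4*-1 = 24  (running total: 28)
S = 28

28


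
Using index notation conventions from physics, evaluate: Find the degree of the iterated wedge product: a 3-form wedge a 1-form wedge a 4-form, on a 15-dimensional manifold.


The degree of a wedge product is the sum of the degrees of the individual forms.
Degrees: 3, 1, 4
Total degree = 3 + 1 + 4 = 8

8


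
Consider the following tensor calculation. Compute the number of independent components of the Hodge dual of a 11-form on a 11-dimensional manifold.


The Hodge dual of a p-form on an n-dimensional manifold is an (n-p)-form.
n = 11, p = 11, so dual degree = 11 - 11 = 0
The number of components is C(n, n-p) = C(11, 0) = 1

1


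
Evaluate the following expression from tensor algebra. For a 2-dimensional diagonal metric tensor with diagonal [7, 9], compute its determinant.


For a diagonal metric, the determinant is the product of diagonal entries.
Diagonal entries: 7, 9
det(g) = 7 * 9 = 63

63


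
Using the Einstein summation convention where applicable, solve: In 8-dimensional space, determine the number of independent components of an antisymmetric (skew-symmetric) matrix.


An antisymmetric rank-2 tensor satisfies A_{ij} = -A_{ji}, so diagonal entries are zero.
The independent components are the upper-triangular entries: C(n, 2) = n(n-1)/2.
n = 8
C(8, 2) = 8 * 7 / 2 = 56 / 2 = 28

28


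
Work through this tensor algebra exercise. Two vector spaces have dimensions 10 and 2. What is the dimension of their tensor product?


The dimension of a tensor product is the product of dimensions.
dim(V) = 10, dim(W) = 2
dim(V (x) W) = 10 * 2 = 20

20


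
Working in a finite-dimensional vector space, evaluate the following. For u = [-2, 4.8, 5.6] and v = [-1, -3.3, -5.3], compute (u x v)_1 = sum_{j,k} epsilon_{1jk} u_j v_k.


(u x v)_1 = sum_{j,k} epsilon_{1jk} u_j v_k. Only permutations of (1,2,3) contribute; the two non-zero terms are:
eps_{123} u_2 v_3 = 1 * 4.8 * -5.3 = -25.44
eps_{132} u_3 v_2 = -1 * 5.6 * -3.3 = 18.48
(u x v)_1 = -6.96

-6.96


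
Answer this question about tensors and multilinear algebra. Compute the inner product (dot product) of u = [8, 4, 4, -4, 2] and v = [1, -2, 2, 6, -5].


The inner product u . v = sum of u_i * v_i.
Term-by-term: 8 * 1, 4 * -2, 4 * 2, -4 * 6, 2 * -5
Products: 8, -8, 8, -24, -10
Sum = 8 + -8 + 8 + -24 + -10 = -26

-26


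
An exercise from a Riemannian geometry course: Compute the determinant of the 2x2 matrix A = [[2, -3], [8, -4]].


For a 2x2 matrix [[a, b], [c, d]], det = a*d - b*c.
a = 2, b = -3, c = 8, d = -4
a*d = 2 * -4 = -8
b*c = -3 * 8 = -24
det = -8 - -24 = 16

16


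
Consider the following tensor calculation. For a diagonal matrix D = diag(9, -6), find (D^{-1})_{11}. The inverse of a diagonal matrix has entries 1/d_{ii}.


For a diagonal matrix, the inverse has entries (D^{-1})_{ii} = 1/d_{ii}.
The diagonal entries are: d_{11} = 9, d_{22} = -6
We need (D^{-1})_{11} = 1/d_{11} = 1/9 = 1/9

1/9


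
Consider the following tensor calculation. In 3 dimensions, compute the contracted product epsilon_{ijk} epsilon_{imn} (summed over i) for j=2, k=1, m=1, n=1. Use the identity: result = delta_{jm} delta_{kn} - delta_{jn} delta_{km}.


Using the identity: epsilon_{ijk} epsilon_{imn} = delta_{jm} delta_{kn} - delta_{jn} delta_{km}.
delta_{21} = 0
delta_{11} = 1
delta_{21} = 0
delta_{11} = 1
Result = 0 * 1 - 0 * 1 = 0 - 0 = 0

0


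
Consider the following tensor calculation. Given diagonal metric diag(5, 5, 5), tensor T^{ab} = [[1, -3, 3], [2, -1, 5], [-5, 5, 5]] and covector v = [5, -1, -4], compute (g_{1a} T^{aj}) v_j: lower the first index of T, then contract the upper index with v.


Step 1: lower the first index. For a diagonal metric, g_{ia} T^{aj} = g_{ii} T^{ij} (no sum on i).
g_{11} = 5
S_1{}^1 = 5 * T^{11} = 5 * 1 = 5
S_1{}^2 = 5 * T^{12} = 5 * -3 = -15
S_1{}^3 = 5 * T^{13} = 5 * 3 = 15
Step 2: contract S_1{}^j with v_j.
S_1{}^1 * v_1 = 5 * 5 = 25
S_1{}^2 * v_2 = -15 * -1 = 15
S_1{}^3 * v_3 = 15 * -4 = -60
Result = 25 + 15 + -60 = -20

-20


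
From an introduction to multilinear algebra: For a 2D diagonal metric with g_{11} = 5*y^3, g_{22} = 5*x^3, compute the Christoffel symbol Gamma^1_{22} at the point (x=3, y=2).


For a diagonal metric, Gamma^k_{ij} = (1/2) g^{kk} (dg_{ik}/dx_j + dg_{jk}/dx_i - dg_{ij}/dx_k).
The metric is diagonal, so g_{ab} = 0 for a != b.
At the given point: g_{11} = 40, g_{22} = 135
g^{11} = 1/40
dg_{21}/dx_2 = 0 (off-diagonal)
dg_{21}/dx_2 = 0 (off-diagonal)
dg_{22}/dx_1 = dg_{22}/dx_1 = 135
Numerator = 0 + 0 - 135 = -135
Gamma^1_{22} = -135 / (2 * 40) = -27/16

-27/16


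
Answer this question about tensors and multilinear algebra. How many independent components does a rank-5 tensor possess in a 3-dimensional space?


The number of components of a rank-r tensor in d dimensions is d^r.
Here d = 3 and r = 5.
3^5 = 243

243


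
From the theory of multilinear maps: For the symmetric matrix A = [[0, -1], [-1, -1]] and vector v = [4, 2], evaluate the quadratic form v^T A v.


First compute Av:
(Av)_1 = 0*4 + -1*2 = -2
(Av)_2 = -1*4 + -1*2 = -6
Av = [-2, -6]
Then v^T (Av) = 4*-2 + 2*-6
= -8 + -12 = -20

-20


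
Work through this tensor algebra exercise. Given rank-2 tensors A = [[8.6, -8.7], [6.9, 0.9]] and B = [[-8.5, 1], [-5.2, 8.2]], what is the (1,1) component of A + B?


Tensor addition is component-wise: (A + B)_{ij} = A_{ij} + B_{ij}.
A_{11} = 8.6
B_{11} = -8.5
(A + B)_{11} = 8.6 + -8.5 = 0.1

0.1


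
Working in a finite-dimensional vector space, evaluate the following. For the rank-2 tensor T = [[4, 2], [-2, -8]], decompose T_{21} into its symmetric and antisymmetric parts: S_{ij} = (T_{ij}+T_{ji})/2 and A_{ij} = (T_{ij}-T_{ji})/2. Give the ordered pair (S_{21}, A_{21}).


T_{21} = -2
T_{12} = 2
S_{21} = (-2 + 2)/2 = 0/2 = 0
A_{21} = (-2 - 2)/2 = -4/2 = -2
Check: S + A = 0 + -2 = -2 = T_{21}.

(0, -2)


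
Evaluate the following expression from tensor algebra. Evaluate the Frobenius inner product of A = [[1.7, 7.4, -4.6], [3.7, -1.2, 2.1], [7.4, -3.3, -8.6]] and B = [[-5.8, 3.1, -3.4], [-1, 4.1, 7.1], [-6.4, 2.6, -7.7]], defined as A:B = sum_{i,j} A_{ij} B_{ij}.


A:B = sum over all i,j of A_{ij} * B_{ij}.
Row 1: 1.7*-5.8=-9.86, 7.4*3.1=22.94, -4.6*-3.4=15.64 => row sum = 28.72
Row 2: 3.7*-1=-3.7, -1.2*4.1=-4.92, 2.1*7.1=14.91 => row sum = 6.29
Row 3: 7.4*-6.4=-47.36, -3.3*2.6=-8.58, -8.6*-7.7=66.22 => row sum = 10.28
Total = 28.72 + 6.29 + 10.28 = 45.29

45.29


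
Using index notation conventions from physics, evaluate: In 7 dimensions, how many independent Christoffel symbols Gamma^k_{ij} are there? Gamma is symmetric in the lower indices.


Christoffel symbols Gamma^k_{ij} are symmetric in i,j, so there are d * d(d+1)/2 independent symbols.
d = 7
d(d+1)/2 = 7 * 8 / 2 = 28
Total = 7 * 28 = 196

196


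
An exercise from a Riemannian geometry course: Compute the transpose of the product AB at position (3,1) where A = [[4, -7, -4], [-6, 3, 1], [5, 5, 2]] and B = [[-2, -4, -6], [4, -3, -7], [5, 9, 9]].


(AB)^T_{ij} = (AB)_{ji} = sum_k A_{jk} B_{ki}.
For i=3, j=1 we need (AB)_{13}:
A_{11} * B_{13} = 4 * -6 = -24
A_{12} * B_{23} = -7 * -7 = 49
A_{13} * B_{33} = -4 * 9 = -36
Sum = -24 + 49 + -36 = -11

-11


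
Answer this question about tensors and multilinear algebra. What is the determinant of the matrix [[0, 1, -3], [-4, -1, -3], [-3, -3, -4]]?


Expanding along the first row, det(A) = a11*M_11 - a12*M_12 + a13*M_13, where M_1j is the (1,j) minor.
Minor M_11 = -1*-4 - -3*-3 = -5
Minor M_12 = -4*-4 - -3*-3 = 7
Minor M_13 = -4*-3 - -1*-3 = 9
det = 0*(-5) - 1*(7) + -3*(9)
    = 0 - 7 + -27
    = -34

-34


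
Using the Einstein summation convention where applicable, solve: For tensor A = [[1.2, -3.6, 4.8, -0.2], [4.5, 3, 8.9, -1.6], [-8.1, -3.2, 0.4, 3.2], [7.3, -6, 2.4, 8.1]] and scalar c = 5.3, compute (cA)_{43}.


Scalar multiplication: (cA)_{ij} = c * A_{ij}.
c = 5.3
A_{43} = 2.4
(cA)_{43} = 5.3 * 2.4 = 12.72

12.72


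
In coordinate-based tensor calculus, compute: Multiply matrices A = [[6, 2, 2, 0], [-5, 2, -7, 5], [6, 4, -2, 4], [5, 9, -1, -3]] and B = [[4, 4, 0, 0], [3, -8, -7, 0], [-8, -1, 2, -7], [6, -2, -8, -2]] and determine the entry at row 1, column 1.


(AB)_{ij} = sum_k A_{ik} B_{kj}.
For i=1, j=1:
A_{11} * B_{11} = 6 * 4 = 24
A_{12} * B_{21} = 2 * 3 = 6
A_{13} * B_{31} = 2 * -8 = -16
A_{14} * B_{41} = 0 * 6 = 0
Sum = 24 + 6 + -16 + 0 = 14

14


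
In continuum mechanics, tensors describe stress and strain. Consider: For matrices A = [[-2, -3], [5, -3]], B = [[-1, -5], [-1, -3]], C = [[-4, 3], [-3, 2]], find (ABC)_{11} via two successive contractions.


(ABC)_{11} = sum_m (AB)_{1m} C_{m1}. First compute row 1 of AB.
(AB)_{11} = -2*-1 + -3*-1 = 5
(AB)_{12} = -2*-5 + -3*-3 = 19
Now contract with column 1 of C:
(AB)_{11} * C_{11} = 5 * -4 = -20
(AB)_{12} * C_{21} = 19 * -3 = -57
(ABC)_{11} = -20 + -57 = -77

-77


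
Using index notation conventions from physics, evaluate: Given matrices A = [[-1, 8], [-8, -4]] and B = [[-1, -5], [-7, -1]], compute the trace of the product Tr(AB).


Tr(AB) = sum_i (AB)_{ii} where (AB)_{ii} = sum_k A_{ik} B_{ki}.
(AB)_{11} = -1*-1 + 8*-7 = -55
(AB)_{22} = -8*-5 + -4*-1 = 44
Tr(AB) = -55 + 44 = -11

-11


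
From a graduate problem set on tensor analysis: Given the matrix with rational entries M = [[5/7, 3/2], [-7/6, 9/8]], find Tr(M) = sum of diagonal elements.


The trace is the sum of diagonal entries.
Diagonal: M[1,1] = 5/7, M[2,2] = 9/8
Tr(M) = 5/7 + 9/8
Computing step by step:
After adding M[1,1]: 5/7
After adding M[2,2]: 103/56
Tr(M) = 103/56

103/56


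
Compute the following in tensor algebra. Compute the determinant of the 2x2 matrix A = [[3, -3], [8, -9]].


For a 2x2 matrix [[a, b], [c, d]], det = a*d - b*c.
a = 3, b = -3, c = 8, d = -9
a*d = 3 * -9 = -27
b*c = -3 * 8 = -24
det = -27 - -24 = -3

-3


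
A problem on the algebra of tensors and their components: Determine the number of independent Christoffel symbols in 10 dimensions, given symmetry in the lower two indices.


Christoffel symbols Gamma^k_{ij} are symmetric in i,j, so there are d * d(d+1)/2 independent symbols.
d = 10
d(d+1)/2 = 10 * 11 / 2 = 55
Total = 10 * 55 = 550

550


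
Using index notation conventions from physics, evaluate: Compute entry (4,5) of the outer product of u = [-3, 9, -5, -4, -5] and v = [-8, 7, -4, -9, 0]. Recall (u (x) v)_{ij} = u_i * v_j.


The outer product entry T_{ij} = u_i * v_j.
We need i=4, j=5.
u_4 = -4, v_5 = 0
T_{4,5} = -4 * 0 = 0

0


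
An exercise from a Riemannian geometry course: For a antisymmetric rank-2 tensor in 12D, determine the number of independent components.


A antisymmetric rank-2 tensor in d dimensions has d(d-1)/2 independent components.
d = 12
d(d-1)/2 = 12 * 11 / 2 = 132 / 2 = 66

66


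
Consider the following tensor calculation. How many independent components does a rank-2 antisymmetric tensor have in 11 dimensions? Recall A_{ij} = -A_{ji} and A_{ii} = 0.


An antisymmetric rank-2 tensor satisfies A_{ij} = -A_{ji}, so diagonal entries are zero.
The independent components are the upper-triangular entries: C(n, 2) = n(n-1)/2.
n = 11
C(11, 2) = 11 * 10 / 2 = 110 / 2 = 55

55


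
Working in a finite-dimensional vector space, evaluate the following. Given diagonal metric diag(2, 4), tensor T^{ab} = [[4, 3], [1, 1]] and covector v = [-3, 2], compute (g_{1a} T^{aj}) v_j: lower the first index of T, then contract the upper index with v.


Step 1: lower the first index. For a diagonal metric, g_{ia} T^{aj} = g_{ii} T^{ij} (no sum on i).
g_{11} = 2
S_1{}^1 = 2 * T^{11} = 2 * 4 = 8
S_1{}^2 = 2 * T^{12} = 2 * 3 = 6
Step 2: contract S_1{}^j with v_j.
S_1{}^1 * v_1 = 8 * -3 = -24
S_1{}^2 * v_2 = 6 * 2 = 12
Result = -24 + 12 = -12

-12


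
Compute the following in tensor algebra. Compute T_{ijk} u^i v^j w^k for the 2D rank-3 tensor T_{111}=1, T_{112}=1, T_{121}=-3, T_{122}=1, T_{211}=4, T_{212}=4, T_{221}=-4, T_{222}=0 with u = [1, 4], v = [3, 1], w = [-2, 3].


S = sum over i,j,k of T_{ijk} u_i v_j w_k. Expanding all 8 terms:
T_{111}*u_1*v_1*w_1 = 1*1*3*-2 = -6  (running total: -6)
T_{112}*u_1*v_1*w_2 = 1*1*3*3 = 9  (running total: 3)
T_{121}*u_1*v_2*w_1 = -3*1*1*-2 = 6  (running total: 9)
T_{122}*u_1*v_2*w_2 = 1*1*1*3 = 3  (running total: 12)
T_{211}*u_2*v_1*w_1 = 4*4*3*-2 = -96  (running total: -84)
T_{212}*u_2*v_1*w_2 = 4*4*3*3 = 144  (running total: 60)
T_{221}*u_2*v_2*w_1 = -4*4*1*-2 = 32  (running total: 92)
T_{222}*u_2*v_2*w_2 = 0*4*1*3 = 0  (running total: 92)
S = 92

92
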